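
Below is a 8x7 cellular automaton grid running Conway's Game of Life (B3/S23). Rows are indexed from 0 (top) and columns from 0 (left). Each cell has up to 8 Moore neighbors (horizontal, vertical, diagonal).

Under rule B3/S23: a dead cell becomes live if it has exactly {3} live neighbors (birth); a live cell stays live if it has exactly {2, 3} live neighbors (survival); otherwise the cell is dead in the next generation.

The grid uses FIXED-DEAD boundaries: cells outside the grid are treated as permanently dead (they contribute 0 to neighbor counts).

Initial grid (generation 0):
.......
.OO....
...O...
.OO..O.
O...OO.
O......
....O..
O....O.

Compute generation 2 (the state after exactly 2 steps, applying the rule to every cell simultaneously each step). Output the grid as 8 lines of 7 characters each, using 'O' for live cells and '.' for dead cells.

Answer: .......
.......
.O.OO..
.OOO.O.
.OO...O
....OO.
.......
.......

Derivation:
Simulating step by step:
Generation 0 (given above): 13 live cells
Generation 1: 11 live cells
.......
..O....
...O...
.OOO.O.
O...OO.
....OO.
.......
.......
Generation 2: 12 live cells
(generation 2 grid is the final answer)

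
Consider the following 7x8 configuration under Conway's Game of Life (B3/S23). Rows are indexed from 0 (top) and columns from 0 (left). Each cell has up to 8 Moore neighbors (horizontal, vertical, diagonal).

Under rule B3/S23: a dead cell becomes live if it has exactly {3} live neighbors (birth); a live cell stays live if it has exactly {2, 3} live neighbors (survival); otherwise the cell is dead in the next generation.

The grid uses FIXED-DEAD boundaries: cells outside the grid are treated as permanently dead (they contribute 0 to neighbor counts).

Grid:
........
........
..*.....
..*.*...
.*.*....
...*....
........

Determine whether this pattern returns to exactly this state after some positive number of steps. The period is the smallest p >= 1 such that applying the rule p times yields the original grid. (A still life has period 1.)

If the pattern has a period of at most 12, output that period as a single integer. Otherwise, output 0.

Simulating and comparing each generation to the original:
Gen 0 (original, given above): 6 live cells
Gen 1: 6 live cells, differs from original
Gen 2: 6 live cells, MATCHES original -> period = 2

Answer: 2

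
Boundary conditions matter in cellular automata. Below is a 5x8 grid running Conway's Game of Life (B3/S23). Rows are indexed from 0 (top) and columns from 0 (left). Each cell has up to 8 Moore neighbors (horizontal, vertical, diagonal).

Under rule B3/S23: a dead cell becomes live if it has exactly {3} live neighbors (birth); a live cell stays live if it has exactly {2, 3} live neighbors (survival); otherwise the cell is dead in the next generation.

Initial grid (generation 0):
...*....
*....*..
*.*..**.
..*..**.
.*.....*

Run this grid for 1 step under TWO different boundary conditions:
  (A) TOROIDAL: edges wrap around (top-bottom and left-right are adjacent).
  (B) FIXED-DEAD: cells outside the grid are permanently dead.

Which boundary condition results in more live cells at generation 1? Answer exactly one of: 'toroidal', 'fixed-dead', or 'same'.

Under TOROIDAL boundary, generation 1:
*.......
.*..****
....*...
*.*..*..
..*...*.
Population = 12

Under FIXED-DEAD boundary, generation 1:
........
.*..***.
....*...
..*..*.*
......*.
Population = 9

Comparison: toroidal=12, fixed-dead=9 -> toroidal

Answer: toroidal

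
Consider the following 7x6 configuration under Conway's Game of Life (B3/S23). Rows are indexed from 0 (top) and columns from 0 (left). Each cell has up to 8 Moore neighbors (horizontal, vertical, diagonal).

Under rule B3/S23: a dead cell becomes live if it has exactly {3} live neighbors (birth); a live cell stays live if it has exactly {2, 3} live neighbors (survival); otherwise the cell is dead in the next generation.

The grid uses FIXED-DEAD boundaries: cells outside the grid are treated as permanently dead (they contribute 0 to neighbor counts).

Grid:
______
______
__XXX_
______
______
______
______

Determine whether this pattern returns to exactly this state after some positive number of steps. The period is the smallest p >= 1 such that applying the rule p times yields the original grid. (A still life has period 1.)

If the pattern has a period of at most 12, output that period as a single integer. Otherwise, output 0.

Answer: 2

Derivation:
Simulating and comparing each generation to the original:
Gen 0 (original, given above): 3 live cells
Gen 1: 3 live cells, differs from original
Gen 2: 3 live cells, MATCHES original -> period = 2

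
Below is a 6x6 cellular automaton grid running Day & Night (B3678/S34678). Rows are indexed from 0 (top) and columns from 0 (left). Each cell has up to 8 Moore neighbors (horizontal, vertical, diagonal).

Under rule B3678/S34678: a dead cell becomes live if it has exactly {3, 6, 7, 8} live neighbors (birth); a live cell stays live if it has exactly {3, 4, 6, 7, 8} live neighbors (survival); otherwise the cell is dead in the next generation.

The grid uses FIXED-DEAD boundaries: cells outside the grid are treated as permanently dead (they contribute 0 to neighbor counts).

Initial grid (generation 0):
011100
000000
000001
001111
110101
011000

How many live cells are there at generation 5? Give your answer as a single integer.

Answer: 9

Derivation:
Simulating step by step:
Generation 0 (given above): 14 live cells
Generation 1: 12 live cells
000000
001000
000100
011101
011100
111000
Generation 2: 13 live cells
000000
000000
010110
011100
011110
011100
Generation 3: 12 live cells
000000
000000
000100
111100
101110
010110
Generation 4: 9 live cells
000000
000000
010000
010000
111110
000110
Generation 5: 9 live cells
000000
000000
000000
010100
011110
010110
Population at generation 5: 9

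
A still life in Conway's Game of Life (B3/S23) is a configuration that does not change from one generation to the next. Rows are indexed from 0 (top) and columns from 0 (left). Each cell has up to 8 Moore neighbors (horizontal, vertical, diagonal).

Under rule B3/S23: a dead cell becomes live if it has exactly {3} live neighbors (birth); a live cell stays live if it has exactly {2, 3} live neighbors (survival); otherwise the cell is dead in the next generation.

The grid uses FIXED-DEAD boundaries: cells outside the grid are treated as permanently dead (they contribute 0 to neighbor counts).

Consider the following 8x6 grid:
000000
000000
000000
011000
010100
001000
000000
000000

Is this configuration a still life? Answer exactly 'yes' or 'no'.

Compute generation 1 and compare to generation 0 (given above):
Generation 1:
000000
000000
000000
011000
010100
001000
000000
000000
The grids are IDENTICAL -> still life.

Answer: yes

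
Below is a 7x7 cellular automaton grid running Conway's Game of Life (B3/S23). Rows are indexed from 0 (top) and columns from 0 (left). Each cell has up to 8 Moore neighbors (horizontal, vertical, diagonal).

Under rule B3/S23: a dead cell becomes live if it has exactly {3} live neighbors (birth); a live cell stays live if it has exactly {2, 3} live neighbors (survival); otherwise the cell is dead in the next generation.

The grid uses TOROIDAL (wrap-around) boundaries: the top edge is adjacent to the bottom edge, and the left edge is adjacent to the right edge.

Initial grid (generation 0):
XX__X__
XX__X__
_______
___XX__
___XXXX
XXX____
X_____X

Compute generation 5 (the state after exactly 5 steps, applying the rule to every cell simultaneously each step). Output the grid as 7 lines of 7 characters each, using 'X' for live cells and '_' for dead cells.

Answer: _______
___XXX_
X_XXXXX
XXXX__X
___XX_X
X___XXX
X___XXX

Derivation:
Simulating step by step:
Generation 0 (given above): 17 live cells
Generation 1: 16 live cells
_____X_
XX_____
___XX__
___X___
XX___XX
_XXXX__
__X___X
Generation 2: 22 live cells
XX____X
____X__
__XXX__
X_XX_XX
XX___XX
___XX__
_XX_XX_
Generation 3: 21 live cells
XXXXX_X
XXX_XX_
_XX___X
_______
_X_____
___X___
_XX_XXX
Generation 4: 14 live cells
_______
____X__
__XX_XX
XXX____
_______
XX_XXX_
______X
Generation 5: 25 live cells
(generation 5 grid is the final answer)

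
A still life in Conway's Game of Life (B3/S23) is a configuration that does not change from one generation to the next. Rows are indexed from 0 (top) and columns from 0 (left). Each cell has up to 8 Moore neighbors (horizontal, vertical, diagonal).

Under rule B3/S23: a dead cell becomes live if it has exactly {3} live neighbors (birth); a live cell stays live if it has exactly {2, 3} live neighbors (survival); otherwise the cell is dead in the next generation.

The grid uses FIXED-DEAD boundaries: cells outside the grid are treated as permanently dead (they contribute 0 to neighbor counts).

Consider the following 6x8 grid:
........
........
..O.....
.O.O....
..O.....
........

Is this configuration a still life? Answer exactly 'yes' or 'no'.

Compute generation 1 and compare to generation 0 (given above):
Generation 1:
........
........
..O.....
.O.O....
..O.....
........
The grids are IDENTICAL -> still life.

Answer: yes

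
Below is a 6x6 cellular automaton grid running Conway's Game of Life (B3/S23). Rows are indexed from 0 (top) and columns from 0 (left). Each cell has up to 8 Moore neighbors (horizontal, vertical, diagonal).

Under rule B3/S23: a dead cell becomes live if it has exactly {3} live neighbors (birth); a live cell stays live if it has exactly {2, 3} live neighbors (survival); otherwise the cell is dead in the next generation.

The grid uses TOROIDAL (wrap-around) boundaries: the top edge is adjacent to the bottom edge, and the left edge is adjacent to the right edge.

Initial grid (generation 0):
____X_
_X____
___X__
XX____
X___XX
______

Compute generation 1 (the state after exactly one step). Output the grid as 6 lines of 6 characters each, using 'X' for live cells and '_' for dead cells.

Answer: ______
______
XXX___
XX__X_
XX___X
____X_

Derivation:
Simulating step by step:
Generation 0 (given above): 8 live cells
Generation 1: 10 live cells
(generation 1 grid is the final answer)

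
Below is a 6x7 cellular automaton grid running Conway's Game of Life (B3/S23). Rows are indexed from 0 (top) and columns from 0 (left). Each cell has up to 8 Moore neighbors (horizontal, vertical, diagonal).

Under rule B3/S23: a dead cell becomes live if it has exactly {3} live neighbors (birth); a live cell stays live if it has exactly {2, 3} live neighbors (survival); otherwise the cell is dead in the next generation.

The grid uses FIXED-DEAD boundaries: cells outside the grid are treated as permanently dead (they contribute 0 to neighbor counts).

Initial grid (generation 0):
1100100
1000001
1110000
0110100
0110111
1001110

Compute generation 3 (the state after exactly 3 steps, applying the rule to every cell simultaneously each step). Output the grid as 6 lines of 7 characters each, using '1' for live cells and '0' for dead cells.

Answer: 0110000
1001000
1000100
1000000
1001100
0101000

Derivation:
Simulating step by step:
Generation 0 (given above): 20 live cells
Generation 1: 13 live cells
1100000
0010000
1011000
0000100
1000001
0111001
Generation 2: 15 live cells
0100000
1011000
0111000
0101000
0111010
0110000
Generation 3: 12 live cells
(generation 3 grid is the final answer)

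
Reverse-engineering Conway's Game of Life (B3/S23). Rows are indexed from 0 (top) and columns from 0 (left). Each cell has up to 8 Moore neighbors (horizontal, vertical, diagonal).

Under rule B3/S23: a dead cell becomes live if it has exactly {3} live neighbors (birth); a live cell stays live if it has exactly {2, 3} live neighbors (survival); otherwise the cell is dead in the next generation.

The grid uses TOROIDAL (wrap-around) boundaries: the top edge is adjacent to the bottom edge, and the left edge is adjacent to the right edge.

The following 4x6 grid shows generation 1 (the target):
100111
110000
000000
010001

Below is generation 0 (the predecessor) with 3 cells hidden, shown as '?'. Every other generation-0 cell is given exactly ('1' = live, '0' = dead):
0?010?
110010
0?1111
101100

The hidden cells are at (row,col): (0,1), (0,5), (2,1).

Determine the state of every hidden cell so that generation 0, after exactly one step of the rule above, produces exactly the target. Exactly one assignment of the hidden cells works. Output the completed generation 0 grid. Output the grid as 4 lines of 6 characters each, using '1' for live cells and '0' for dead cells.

Hidden generation-0 cells (in order): (0,1), (0,5), (2,1).
A hidden cell only influences target cells in its own 3x3 neighborhood. Try each of the 2^3 = 8 assignments, step the completed generation 0 forward once under B3/S23, and compare with the target:
  (0,1)=0 (0,5)=0 (2,1)=0 -> step reproduces the target at every cell -> ACCEPT
  (0,1)=0 (0,5)=0 (2,1)=1 -> step gives (3,0)='1' but target has '0' -> reject
  (0,1)=0 (0,5)=1 (2,1)=0 -> step gives (0,0)='0' but target has '1' -> reject
  (0,1)=0 (0,5)=1 (2,1)=1 -> step gives (0,0)='0' but target has '1' -> reject
  (0,1)=1 (0,5)=0 (2,1)=0 -> step gives (0,0)='0' but target has '1' -> reject
  (0,1)=1 (0,5)=0 (2,1)=1 -> step gives (0,0)='0' but target has '1' -> reject
  (0,1)=1 (0,5)=1 (2,1)=0 -> step gives (0,0)='0' but target has '1' -> reject
  (0,1)=1 (0,5)=1 (2,1)=1 -> step gives (0,0)='0' but target has '1' -> reject
Unique solution: (0,1)=dead, (0,5)=dead, (2,1)=dead.
Check: live-neighbor counts of every cell in the completed generation 0:
344333
224544
454544
134553
Applying B3/S23 to generation 0 with these counts gives:
100111
110000
000000
010001
which matches the target exactly.

Answer: 000100
110010
001111
101100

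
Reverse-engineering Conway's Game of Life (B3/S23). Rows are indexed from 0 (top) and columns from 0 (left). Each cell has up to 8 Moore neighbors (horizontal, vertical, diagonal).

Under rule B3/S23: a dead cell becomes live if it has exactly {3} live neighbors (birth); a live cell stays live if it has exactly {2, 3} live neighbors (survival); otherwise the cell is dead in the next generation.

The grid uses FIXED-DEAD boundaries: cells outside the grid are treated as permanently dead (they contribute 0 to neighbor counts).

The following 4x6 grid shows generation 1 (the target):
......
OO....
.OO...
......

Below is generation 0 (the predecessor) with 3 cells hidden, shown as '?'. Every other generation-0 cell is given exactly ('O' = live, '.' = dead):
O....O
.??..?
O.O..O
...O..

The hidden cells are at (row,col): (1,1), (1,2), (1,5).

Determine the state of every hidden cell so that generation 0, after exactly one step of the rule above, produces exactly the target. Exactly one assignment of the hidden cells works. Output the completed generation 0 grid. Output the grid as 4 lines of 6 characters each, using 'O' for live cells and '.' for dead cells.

Answer: O....O
.O....
O.O..O
...O..

Derivation:
Hidden generation-0 cells (in order): (1,1), (1,2), (1,5).
A hidden cell only influences target cells in its own 3x3 neighborhood. Try each of the 2^3 = 8 assignments, step the completed generation 0 forward once under B3/S23, and compare with the target:
  (1,1)=. (1,2)=. (1,5)=. -> step gives (1,0)='.' but target has 'O' -> reject
  (1,1)=. (1,2)=. (1,5)=O -> step gives (1,0)='.' but target has 'O' -> reject
  (1,1)=. (1,2)=O (1,5)=. -> step gives (1,0)='.' but target has 'O' -> reject
  (1,1)=. (1,2)=O (1,5)=O -> step gives (1,0)='.' but target has 'O' -> reject
  (1,1)=O (1,2)=. (1,5)=. -> step reproduces the target at every cell -> ACCEPT
  (1,1)=O (1,2)=. (1,5)=O -> step gives (1,4)='O' but target has '.' -> reject
  (1,1)=O (1,2)=O (1,5)=. -> step gives (0,1)='O' but target has '.' -> reject
  (1,1)=O (1,2)=O (1,5)=O -> step gives (0,1)='O' but target has '.' -> reject
Unique solution: (1,1)=live, (1,2)=dead, (1,5)=dead.
Check: live-neighbor counts of every cell in the completed generation 0:
121010
332122
132220
122121
Applying B3/S23 to generation 0 with these counts gives:
......
OO....
.OO...
......
which matches the target exactly.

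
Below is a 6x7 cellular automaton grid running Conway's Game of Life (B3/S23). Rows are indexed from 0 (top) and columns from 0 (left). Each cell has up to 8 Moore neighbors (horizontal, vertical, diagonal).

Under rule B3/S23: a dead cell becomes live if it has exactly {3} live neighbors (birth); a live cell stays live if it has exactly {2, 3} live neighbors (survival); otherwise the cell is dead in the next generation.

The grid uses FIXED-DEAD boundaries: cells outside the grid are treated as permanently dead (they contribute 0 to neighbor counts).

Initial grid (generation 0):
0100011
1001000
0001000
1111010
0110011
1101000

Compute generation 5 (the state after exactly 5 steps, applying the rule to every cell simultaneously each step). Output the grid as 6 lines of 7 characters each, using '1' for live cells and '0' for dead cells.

Simulating step by step:
Generation 0 (given above): 18 live cells
Generation 1: 12 live cells
0000000
0010100
1001000
1001011
0000011
1100000
Generation 2: 12 live cells
0000000
0001000
0111010
0000011
1100111
0000000
Generation 3: 11 live cells
0000000
0001100
0011011
1001000
0000101
0000010
Generation 4: 12 live cells
0000000
0011110
0010010
0011001
0000110
0000010
Generation 5: 18 live cells
(generation 5 grid is the final answer)

Answer: 0001100
0011110
0100011
0011001
0001111
0000110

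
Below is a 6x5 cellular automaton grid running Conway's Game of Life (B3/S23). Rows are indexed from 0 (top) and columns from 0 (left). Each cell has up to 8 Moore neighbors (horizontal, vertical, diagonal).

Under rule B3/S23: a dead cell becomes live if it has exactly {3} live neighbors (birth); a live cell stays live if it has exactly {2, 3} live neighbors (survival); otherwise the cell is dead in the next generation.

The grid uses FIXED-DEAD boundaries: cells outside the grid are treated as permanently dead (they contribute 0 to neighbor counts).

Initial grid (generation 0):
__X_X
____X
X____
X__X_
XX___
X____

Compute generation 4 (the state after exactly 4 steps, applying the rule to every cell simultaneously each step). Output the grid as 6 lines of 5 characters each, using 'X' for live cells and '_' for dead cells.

Simulating step by step:
Generation 0 (given above): 9 live cells
Generation 1: 7 live cells
___X_
___X_
_____
X____
XX___
XX___
Generation 2: 4 live cells
_____
_____
_____
XX___
_____
XX___
Generation 3: 0 live cells
_____
_____
_____
_____
_____
_____
Generation 4: 0 live cells
(generation 4 grid is the final answer)

Answer: _____
_____
_____
_____
_____
_____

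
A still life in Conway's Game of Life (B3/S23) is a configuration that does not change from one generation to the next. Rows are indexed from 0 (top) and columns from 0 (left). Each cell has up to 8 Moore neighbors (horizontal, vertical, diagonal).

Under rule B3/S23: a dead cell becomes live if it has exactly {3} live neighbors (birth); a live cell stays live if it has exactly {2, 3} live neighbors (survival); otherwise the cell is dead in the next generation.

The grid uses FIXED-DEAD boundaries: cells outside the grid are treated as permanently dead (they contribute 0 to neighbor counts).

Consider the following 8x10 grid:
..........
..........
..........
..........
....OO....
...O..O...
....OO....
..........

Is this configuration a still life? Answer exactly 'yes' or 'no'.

Answer: yes

Derivation:
Compute generation 1 and compare to generation 0 (given above):
Generation 1:
..........
..........
..........
..........
....OO....
...O..O...
....OO....
..........
The grids are IDENTICAL -> still life.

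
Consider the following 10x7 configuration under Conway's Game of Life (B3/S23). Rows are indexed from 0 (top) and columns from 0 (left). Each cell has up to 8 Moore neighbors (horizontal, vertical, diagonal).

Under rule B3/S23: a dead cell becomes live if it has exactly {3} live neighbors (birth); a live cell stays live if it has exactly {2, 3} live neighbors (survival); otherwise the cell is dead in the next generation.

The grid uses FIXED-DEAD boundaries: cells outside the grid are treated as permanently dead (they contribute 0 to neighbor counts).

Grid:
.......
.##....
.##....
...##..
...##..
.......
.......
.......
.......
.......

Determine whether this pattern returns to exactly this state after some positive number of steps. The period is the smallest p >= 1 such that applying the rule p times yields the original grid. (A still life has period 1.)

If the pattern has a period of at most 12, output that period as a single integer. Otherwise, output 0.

Answer: 2

Derivation:
Simulating and comparing each generation to the original:
Gen 0 (original, given above): 8 live cells
Gen 1: 6 live cells, differs from original
Gen 2: 8 live cells, MATCHES original -> period = 2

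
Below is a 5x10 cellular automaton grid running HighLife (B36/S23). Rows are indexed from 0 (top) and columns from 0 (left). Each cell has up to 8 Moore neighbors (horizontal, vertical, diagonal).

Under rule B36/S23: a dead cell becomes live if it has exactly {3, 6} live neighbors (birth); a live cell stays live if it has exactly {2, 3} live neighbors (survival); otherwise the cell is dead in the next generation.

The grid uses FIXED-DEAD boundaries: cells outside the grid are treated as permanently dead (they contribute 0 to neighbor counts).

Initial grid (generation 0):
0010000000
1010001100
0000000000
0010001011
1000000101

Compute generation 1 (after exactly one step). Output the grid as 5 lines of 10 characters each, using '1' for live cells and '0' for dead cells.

Answer: 0100000000
0100000000
0100001010
0000000111
0000000101

Derivation:
Simulating step by step:
Generation 0 (given above): 12 live cells
Generation 1: 10 live cells
(generation 1 grid is the final answer)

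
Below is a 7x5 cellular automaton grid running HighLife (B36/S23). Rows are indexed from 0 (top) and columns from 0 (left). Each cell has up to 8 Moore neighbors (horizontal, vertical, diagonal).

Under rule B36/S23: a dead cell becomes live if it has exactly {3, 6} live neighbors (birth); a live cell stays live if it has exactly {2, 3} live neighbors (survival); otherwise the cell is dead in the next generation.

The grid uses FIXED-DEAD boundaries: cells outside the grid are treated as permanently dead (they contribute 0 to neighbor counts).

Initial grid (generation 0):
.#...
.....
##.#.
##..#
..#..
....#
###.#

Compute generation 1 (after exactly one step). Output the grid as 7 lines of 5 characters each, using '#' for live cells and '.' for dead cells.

Simulating step by step:
Generation 0 (given above): 13 live cells
Generation 1: 13 live cells
(generation 1 grid is the final answer)

Answer: .....
###..
###..
#..#.
.#.#.
..#..
.#.#.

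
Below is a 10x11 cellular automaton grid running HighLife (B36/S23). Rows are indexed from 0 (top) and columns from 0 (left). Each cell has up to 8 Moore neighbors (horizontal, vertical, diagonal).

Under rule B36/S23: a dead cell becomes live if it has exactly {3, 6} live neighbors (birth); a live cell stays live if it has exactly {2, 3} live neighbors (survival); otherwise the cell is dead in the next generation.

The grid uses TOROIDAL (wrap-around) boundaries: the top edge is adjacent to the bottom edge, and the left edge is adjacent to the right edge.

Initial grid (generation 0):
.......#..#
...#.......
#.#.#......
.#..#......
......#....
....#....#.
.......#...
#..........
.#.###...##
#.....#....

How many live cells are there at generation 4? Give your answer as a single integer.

Answer: 26

Derivation:
Simulating step by step:
Generation 0 (given above): 21 live cells
Generation 1: 20 live cells
...........
...#.......
.##.#......
.#.#.#.....
.....#.....
...........
...........
#...#.....#
.#..##....#
#...###..#.
Generation 2: 22 live cells
....##.....
..##.......
.#..#......
.#.#.#.....
....#......
...........
...........
#...##....#
.#.#..#..#.
#...#.#...#
Generation 3: 24 live cells
....##.....
..##.#.....
.#..#......
..##.#.....
....#......
...........
...........
#...##....#
.#.#..#..#.
#..##.#...#
Generation 4: 26 live cells
..#...#....
..##.#.....
.#...#.....
..##.#.....
...##......
...........
...........
#...##....#
.###..#..#.
#.##..#...#
Population at generation 4: 26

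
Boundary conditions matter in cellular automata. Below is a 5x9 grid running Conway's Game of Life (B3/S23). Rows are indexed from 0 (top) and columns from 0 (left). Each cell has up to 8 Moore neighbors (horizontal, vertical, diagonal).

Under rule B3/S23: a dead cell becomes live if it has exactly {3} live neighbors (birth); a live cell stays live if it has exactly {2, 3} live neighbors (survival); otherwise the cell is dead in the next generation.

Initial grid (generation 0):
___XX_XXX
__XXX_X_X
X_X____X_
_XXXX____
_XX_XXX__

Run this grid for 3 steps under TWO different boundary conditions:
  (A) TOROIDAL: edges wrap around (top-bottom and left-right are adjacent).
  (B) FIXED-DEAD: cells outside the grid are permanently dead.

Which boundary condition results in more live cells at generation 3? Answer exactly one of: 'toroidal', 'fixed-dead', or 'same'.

Answer: toroidal

Derivation:
Under TOROIDAL boundary, generation 3:
____XX_XX
___X_X__X
___XX__X_
____XXXX_
_____X_XX
Population = 17

Under FIXED-DEAD boundary, generation 3:
_XXX_____
X___XX_X_
_X__X_XX_
______X__
____XX___
Population = 14

Comparison: toroidal=17, fixed-dead=14 -> toroidal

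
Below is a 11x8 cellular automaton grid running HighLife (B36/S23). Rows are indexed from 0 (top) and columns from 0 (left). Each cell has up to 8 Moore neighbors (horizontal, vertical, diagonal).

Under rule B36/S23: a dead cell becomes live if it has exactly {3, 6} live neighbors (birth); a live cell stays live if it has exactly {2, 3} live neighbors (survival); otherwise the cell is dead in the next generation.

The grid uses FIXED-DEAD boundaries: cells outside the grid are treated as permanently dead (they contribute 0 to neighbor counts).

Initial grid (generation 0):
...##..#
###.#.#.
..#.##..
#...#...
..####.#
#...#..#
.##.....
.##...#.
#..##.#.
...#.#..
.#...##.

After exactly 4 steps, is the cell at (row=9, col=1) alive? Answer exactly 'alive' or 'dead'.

Simulating step by step:
Generation 0 (given above): 35 live cells
Generation 1: 36 live cells
.#####..
.###..#.
#.#.#...
.###..#.
.#...##.
....###.
#.##....
#....#..
.#.##.#.
..##....
....###.
Generation 2: 35 live cells
.#..##..
#.......
##.###..
#..##.#.
.#.#...#
.####.#.
.#.#..#.
#....#..
.#.###..
..#...#.
...###..
Generation 3: 42 live cells
........
#.##....
####.#..
#.....#.
###...##
##..####
##.#..#.
##.#.##.
.######.
..#.#.#.
...###..
Generation 4: 24 live cells
........
#..##...
#..##...
...#.###
..#.....
...##...
...#.#..
....#..#
#......#
.#....#.
...###..

Cell (9,1) at generation 4: 1 -> alive

Answer: alive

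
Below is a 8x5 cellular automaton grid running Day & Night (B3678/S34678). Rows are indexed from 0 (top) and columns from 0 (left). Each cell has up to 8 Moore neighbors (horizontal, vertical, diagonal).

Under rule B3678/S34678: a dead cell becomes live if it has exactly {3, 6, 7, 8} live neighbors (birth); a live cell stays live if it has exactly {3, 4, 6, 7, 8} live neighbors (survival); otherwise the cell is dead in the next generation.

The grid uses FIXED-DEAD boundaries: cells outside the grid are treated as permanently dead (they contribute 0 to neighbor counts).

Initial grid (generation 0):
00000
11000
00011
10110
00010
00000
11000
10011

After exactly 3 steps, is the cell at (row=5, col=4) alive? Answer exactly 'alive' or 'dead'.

Simulating step by step:
Generation 0 (given above): 13 live cells
Generation 1: 6 live cells
00000
00000
10010
00110
00100
00000
00000
01000
Generation 2: 5 live cells
00000
00000
00100
01110
00010
00000
00000
00000
Generation 3: 5 live cells
00000
00000
01110
00110
00000
00000
00000
00000

Cell (5,4) at generation 3: 0 -> dead

Answer: dead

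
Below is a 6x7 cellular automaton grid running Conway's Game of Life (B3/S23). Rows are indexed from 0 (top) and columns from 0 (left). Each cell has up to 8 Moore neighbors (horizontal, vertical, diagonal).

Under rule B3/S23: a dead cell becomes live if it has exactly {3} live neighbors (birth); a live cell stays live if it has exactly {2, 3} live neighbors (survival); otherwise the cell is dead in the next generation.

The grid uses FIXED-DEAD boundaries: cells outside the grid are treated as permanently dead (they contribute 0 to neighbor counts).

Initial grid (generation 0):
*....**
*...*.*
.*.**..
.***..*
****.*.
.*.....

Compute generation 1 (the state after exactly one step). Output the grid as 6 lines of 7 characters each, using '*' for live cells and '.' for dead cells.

Answer: .....**
**.**.*
**..*..
.....*.
*..**..
**.....

Derivation:
Simulating step by step:
Generation 0 (given above): 19 live cells
Generation 1: 16 live cells
(generation 1 grid is the final answer)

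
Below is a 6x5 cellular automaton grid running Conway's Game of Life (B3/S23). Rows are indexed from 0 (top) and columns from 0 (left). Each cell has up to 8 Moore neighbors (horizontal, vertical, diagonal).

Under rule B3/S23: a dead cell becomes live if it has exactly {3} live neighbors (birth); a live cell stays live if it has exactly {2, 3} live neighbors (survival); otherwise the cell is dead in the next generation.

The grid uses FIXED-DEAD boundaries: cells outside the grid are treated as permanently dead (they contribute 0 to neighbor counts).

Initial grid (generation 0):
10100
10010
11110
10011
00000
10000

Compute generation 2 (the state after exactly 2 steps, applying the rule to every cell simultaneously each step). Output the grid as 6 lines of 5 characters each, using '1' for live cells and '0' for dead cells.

Answer: 00000
11000
11011
00000
00000
00000

Derivation:
Simulating step by step:
Generation 0 (given above): 12 live cells
Generation 1: 7 live cells
01000
10010
10000
10011
00000
00000
Generation 2: 6 live cells
(generation 2 grid is the final answer)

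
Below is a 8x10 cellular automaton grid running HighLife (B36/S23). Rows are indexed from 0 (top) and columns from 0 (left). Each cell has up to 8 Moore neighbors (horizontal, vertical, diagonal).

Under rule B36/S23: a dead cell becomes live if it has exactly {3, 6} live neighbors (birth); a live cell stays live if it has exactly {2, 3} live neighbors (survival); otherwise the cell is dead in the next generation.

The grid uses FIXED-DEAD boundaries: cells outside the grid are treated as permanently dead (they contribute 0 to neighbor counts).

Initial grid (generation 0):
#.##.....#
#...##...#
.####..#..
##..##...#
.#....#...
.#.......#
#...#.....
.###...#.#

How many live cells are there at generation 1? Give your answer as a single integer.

Answer: 25

Derivation:
Simulating step by step:
Generation 0 (given above): 29 live cells
Generation 1: 25 live cells
.#.##.....
#..#.#..#.
..#...#.#.
#...###...
.##..#....
##........
#..#....#.
.###......
Population at generation 1: 25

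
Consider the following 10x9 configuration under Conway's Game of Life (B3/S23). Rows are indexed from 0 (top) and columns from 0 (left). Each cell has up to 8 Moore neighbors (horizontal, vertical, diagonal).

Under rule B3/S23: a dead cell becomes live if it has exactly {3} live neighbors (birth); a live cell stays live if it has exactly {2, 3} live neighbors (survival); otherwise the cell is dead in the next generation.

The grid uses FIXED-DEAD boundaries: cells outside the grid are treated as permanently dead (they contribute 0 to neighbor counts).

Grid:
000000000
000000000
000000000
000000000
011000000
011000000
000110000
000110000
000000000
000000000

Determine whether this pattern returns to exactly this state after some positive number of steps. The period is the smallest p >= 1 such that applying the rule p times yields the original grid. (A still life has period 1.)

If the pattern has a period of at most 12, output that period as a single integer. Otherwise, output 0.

Simulating and comparing each generation to the original:
Gen 0 (original, given above): 8 live cells
Gen 1: 6 live cells, differs from original
Gen 2: 8 live cells, MATCHES original -> period = 2

Answer: 2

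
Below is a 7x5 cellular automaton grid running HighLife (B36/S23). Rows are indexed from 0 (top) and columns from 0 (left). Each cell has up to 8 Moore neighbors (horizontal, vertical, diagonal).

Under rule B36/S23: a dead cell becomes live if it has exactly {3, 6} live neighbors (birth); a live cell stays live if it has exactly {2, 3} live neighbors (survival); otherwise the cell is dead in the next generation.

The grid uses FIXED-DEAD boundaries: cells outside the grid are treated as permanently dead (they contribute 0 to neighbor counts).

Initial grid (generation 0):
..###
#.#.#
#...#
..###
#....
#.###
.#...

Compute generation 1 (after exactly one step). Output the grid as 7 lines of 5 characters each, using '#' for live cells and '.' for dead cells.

Simulating step by step:
Generation 0 (given above): 17 live cells
Generation 1: 19 live cells
(generation 1 grid is the final answer)

Answer: .##.#
..###
..###
.#.##
...#.
#.##.
.###.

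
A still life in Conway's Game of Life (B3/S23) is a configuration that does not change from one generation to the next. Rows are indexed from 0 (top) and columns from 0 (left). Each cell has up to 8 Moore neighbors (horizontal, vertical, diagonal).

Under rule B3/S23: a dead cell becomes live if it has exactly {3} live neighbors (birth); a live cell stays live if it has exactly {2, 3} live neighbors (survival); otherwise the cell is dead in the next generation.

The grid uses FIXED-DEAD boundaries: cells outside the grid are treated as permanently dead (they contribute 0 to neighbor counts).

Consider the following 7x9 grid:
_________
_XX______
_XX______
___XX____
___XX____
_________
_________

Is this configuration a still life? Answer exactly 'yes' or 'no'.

Compute generation 1 and compare to generation 0 (given above):
Generation 1:
_________
_XX______
_X_______
____X____
___XX____
_________
_________
Cell (2,2) differs: gen0=1 vs gen1=0 -> NOT a still life.

Answer: no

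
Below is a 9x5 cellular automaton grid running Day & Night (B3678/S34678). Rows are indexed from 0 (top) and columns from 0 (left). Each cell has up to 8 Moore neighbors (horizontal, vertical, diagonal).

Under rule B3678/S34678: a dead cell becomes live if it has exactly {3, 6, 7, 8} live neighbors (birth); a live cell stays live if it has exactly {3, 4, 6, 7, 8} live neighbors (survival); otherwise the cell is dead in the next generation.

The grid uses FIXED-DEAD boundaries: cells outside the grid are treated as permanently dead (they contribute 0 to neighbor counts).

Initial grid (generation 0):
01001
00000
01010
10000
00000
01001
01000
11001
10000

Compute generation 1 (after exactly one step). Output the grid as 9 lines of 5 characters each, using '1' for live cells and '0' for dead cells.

Simulating step by step:
Generation 0 (given above): 12 live cells
Generation 1: 6 live cells
(generation 1 grid is the final answer)

Answer: 00000
00100
00000
00000
00000
00000
01100
11000
01000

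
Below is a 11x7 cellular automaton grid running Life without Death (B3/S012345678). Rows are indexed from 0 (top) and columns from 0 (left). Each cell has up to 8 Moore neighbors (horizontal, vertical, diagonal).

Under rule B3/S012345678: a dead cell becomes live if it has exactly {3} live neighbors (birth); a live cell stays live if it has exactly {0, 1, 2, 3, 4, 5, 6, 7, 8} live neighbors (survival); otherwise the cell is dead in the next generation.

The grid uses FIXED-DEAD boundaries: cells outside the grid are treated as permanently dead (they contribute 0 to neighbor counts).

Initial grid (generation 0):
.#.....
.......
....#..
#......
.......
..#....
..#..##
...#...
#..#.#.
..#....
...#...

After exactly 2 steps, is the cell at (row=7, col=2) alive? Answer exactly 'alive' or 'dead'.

Simulating step by step:
Generation 0 (given above): 13 live cells
Generation 1: 21 live cells
.#.....
.......
....#..
#......
.......
..#....
..##.##
..##.##
#.####.
..###..
...#...
Generation 2: 28 live cells
.#.....
.......
....#..
#......
.......
..##...
.###.##
..##.##
#.#####
.#####.
..###..

Cell (7,2) at generation 2: 1 -> alive

Answer: alive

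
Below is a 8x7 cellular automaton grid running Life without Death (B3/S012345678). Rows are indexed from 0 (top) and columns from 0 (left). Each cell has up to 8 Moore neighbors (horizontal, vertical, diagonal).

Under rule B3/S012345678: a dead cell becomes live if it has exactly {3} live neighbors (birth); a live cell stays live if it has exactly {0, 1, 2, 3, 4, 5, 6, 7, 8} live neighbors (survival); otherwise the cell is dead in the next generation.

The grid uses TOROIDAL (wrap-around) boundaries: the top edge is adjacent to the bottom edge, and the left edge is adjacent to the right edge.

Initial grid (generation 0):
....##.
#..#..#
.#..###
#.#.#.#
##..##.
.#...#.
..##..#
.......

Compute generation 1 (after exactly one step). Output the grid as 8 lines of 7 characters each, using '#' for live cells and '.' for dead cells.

Simulating step by step:
Generation 0 (given above): 22 live cells
Generation 1: 30 live cells
(generation 1 grid is the final answer)

Answer: ....###
#..#..#
.##.###
#.#.#.#
######.
.#.#.#.
..##..#
...###.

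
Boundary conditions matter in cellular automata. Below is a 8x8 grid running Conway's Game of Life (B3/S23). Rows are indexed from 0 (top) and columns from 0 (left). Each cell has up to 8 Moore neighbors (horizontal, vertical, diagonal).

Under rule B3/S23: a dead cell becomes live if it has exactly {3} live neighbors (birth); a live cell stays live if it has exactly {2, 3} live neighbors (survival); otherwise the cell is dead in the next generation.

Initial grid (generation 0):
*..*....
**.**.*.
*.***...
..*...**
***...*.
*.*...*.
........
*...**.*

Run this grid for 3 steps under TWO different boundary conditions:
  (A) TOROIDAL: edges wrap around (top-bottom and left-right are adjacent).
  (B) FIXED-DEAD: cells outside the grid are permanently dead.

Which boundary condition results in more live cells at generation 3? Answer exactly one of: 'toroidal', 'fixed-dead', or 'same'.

Under TOROIDAL boundary, generation 3:
*.....*.
**......
......*.
......*.
.....*..
.**....*
.....*.*
*.*.....
Population = 14

Under FIXED-DEAD boundary, generation 3:
*.****..
.....**.
*.*****.
*....**.
*....*..
*....*..
.***....
........
Population = 23

Comparison: toroidal=14, fixed-dead=23 -> fixed-dead

Answer: fixed-dead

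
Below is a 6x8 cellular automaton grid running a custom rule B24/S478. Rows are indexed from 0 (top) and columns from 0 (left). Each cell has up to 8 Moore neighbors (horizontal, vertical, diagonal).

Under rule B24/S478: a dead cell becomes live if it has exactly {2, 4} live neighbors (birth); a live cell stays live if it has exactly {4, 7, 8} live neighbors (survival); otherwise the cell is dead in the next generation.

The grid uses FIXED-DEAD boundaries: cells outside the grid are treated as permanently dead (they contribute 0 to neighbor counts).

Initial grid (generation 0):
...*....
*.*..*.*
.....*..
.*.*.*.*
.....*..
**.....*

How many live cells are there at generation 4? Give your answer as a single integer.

Answer: 15

Derivation:
Simulating step by step:
Generation 0 (given above): 14 live cells
Generation 1: 16 live cells
.**.*.*.
.*.*....
*..**..*
..*.*.*.
......**
......*.
Generation 2: 16 live cells
*....*..
...**.**
..**..*.
.*.*.*.*
...*.*..
.....*..
Generation 3: 13 live cells
...*...*
.*...*..
.***.***
......*.
......*.
......*.
Generation 4: 15 live cells
..*.*.*.
*...*...
*.....*.
.*.*****
........
.....*.*
Population at generation 4: 15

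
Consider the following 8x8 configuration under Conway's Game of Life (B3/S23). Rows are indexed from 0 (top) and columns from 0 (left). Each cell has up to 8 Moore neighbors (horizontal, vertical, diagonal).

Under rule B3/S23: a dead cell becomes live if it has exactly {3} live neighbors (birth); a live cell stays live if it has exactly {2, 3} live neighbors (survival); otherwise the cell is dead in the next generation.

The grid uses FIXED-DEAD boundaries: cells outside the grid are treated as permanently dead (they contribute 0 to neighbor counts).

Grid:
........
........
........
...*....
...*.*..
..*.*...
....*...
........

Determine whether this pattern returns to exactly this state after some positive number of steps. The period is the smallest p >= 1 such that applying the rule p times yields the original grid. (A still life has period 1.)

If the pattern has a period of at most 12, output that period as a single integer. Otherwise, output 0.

Answer: 2

Derivation:
Simulating and comparing each generation to the original:
Gen 0 (original, given above): 6 live cells
Gen 1: 6 live cells, differs from original
Gen 2: 6 live cells, MATCHES original -> period = 2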